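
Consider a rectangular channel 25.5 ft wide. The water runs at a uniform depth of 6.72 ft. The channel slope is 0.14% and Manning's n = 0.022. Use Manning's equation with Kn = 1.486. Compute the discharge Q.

Q = 1160 ft³/s

Flow area A = b·y = 25.5 × 6.72 = 171.4 ft². Wetted perimeter P = b + 2y = 25.5 + 2×6.72 = 38.94 ft.
Hydraulic radius R = A/P = 171.4/38.94 = 4.401 ft.
Manning's equation: Q = (1.486/n) A R^(2/3) S^(1/2) = (1.486/0.022) × 171.4 × 4.401^(2/3) × 0.0014^(1/2) = 1160 ft³/s.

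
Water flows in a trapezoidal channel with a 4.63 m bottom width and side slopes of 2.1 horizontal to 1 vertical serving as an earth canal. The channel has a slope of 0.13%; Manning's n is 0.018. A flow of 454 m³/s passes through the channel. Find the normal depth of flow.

Manning's equation rearranged: A R^(2/3) = nQ / (1·√S) = 0.018 × 454 / (√0.0013) = 226.7.
Trying y = 4.57 m: A R^(2/3) = 120.1 — low.
Trying y = 7.48 m: A R^(2/3) = 374.2 — high.
Trying y = 6.04 m: A R^(2/3) = 226.9 — matches.

y_n = 6.04 m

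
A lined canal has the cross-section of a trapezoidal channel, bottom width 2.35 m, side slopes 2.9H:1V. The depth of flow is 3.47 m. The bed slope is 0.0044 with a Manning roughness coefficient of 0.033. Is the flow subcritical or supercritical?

With bottom width b = 2.35 m and side slope z = 2.9: A = (b + zy)y = (2.35 + 2.9×3.47)×3.47 = 43.07 m²; P = b + 2y√(1+z²) = 2.35 + 2×3.47×3.068 = 23.64 m.
Hydraulic radius R = A/P = 43.07/23.64 = 1.822 m.
V = (1/n) R^(2/3) √S = (1/0.033) × 1.822^(2/3) × √0.0044 = 2.999 m/s. Hydraulic depth D_h = A/T = 43.07/22.48 = 1.916 m.
Froude number Fr = V/√(g·D_h) = 2.999/√(9.81×1.916) = 0.692, which is less than 1, so the flow is subcritical.

subcritical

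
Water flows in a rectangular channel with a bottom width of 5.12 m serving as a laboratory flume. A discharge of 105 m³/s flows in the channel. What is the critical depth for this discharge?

y_c = 3.5 m

For a rectangular channel, critical depth y_c = (q²/g)^(1/3) where q = Q/b = 105/5.12 = 20.51 m²/s.
So y_c = (20.51²/9.81)^(1/3) = 3.5 m.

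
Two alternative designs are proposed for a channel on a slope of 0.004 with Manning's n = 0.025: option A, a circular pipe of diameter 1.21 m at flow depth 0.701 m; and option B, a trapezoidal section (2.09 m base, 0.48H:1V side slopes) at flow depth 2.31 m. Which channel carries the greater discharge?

Channel A: For a circular section of diameter D = 1.21 m at depth y = 0.701 m, the central angle is θ = 2 arccos(1 − 2y/D) = 3.46 rad. Then A = (D²/8)(θ − sin θ) = 0.6906 m² and P = Dθ/2 = 2.093 m. Hydraulic radius R = A/P = 0.6906/2.093 = 0.3299 m. Q_A = (1/0.025)·0.6906·0.3299^(2/3)·√0.004 = 0.8342 m³/s.
Channel B: With bottom width b = 2.09 m and side slope z = 0.48: A = (b + zy)y = (2.09 + 0.48×2.31)×2.31 = 7.389 m²; P = b + 2y√(1+z²) = 2.09 + 2×2.31×1.109 = 7.215 m. Hydraulic radius R = A/P = 7.389/7.215 = 1.024 m. Q_B = (1/0.025)·7.389·1.024^(2/3)·√0.004 = 18.99 m³/s.
Q_A = 0.8342 m³/s vs Q_B = 18.99 m³/s, so channel B carries more.

channel B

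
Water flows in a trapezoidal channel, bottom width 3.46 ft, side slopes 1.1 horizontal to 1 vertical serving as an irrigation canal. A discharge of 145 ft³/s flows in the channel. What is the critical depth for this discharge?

y_c = 2.82 ft

At critical depth, Q² T / (g A³) = 1, i.e. A³/T = Q²/g = 145²/32.2 = 653.
Trying y = 3.25 ft: A³/T = 1126 — too large.
Trying y = 2.82 ft: A³/T = 655.7 — matches.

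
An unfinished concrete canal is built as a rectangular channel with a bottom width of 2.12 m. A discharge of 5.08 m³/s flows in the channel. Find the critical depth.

For a rectangular channel, critical depth y_c = (q²/g)^(1/3) where q = Q/b = 5.08/2.12 = 2.396 m²/s.
So y_c = (2.396²/9.81)^(1/3) = 0.836 m.

y_c = 0.836 m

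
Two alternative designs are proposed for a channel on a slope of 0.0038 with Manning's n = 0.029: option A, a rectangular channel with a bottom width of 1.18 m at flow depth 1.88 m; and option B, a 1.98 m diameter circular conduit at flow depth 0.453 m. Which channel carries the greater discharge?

channel A

Channel A: Flow area A = b·y = 1.18 × 1.88 = 2.218 m². Wetted perimeter P = b + 2y = 1.18 + 2×1.88 = 4.94 m. Hydraulic radius R = A/P = 2.218/4.94 = 0.4491 m. Q_A = (1/0.029)·2.218·0.4491^(2/3)·√0.0038 = 2.765 m³/s.
Channel B: For a circular section of diameter D = 1.98 m at depth y = 0.453 m, the central angle is θ = 2 arccos(1 − 2y/D) = 1.995 rad. Then A = (D²/8)(θ − sin θ) = 0.531 m² and P = Dθ/2 = 1.975 m. Hydraulic radius R = A/P = 0.531/1.975 = 0.2689 m. Q_B = (1/0.029)·0.531·0.2689^(2/3)·√0.0038 = 0.4702 m³/s.
Q_A = 2.765 m³/s vs Q_B = 0.4702 m³/s, so channel A carries more.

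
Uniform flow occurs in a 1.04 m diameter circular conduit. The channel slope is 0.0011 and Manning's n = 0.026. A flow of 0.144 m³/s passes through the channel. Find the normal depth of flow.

y_n = 0.409 m

Manning's equation rearranged: A R^(2/3) = nQ / (1·√S) = 0.026 × 0.144 / (√0.0011) = 0.1129.
Try y = 0.463 m: A R^(2/3) = 0.1414 — too large.
Try y = 0.344 m: A R^(2/3) = 0.08175 — too small.
Try y = 0.409 m: A R^(2/3) = 0.113 — close enough.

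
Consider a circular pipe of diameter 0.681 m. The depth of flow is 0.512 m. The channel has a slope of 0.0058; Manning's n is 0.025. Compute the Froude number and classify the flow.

For a circular section of diameter D = 0.681 m at depth y = 0.512 m, the central angle is θ = 2 arccos(1 − 2y/D) = 4.197 rad. Then A = (D²/8)(θ − sin θ) = 0.2938 m² and P = Dθ/2 = 1.429 m.
Hydraulic radius R = A/P = 0.2938/1.429 = 0.2055 m.
V = (1/n) R^(2/3) √S = (1/0.025) × 0.2055^(2/3) × √0.0058 = 1.061 m/s. Hydraulic depth D_h = A/T = 0.2938/0.5883 = 0.4993 m.
Froude number Fr = V/√(g·D_h) = 1.061/√(9.81×0.4993) = 0.479, which is less than 1, so the flow is subcritical.

subcritical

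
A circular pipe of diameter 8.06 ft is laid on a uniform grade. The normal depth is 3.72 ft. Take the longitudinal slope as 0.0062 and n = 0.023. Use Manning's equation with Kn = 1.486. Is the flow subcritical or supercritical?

subcritical

For a circular section of diameter D = 8.06 ft at depth y = 3.72 ft, the central angle is θ = 2 arccos(1 − 2y/D) = 2.988 rad. Then A = (D²/8)(θ − sin θ) = 23.02 ft² and P = Dθ/2 = 12.04 ft.
Hydraulic radius R = A/P = 23.02/12.04 = 1.912 ft.
V = (1.486/n) R^(2/3) √S = (1.486/0.023) × 1.912^(2/3) × √0.0062 = 7.836 ft/s. Hydraulic depth D_h = A/T = 23.02/8.036 = 2.864 ft.
Froude number Fr = V/√(g·D_h) = 7.836/√(32.2×2.864) = 0.816, which is less than 1, so the flow is subcritical.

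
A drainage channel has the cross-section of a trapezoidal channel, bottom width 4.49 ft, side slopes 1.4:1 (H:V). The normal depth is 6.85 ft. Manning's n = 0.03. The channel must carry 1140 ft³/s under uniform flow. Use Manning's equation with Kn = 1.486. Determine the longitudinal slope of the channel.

S = 0.011

With bottom width b = 4.49 ft and side slope z = 1.4: A = (b + zy)y = (4.49 + 1.4×6.85)×6.85 = 96.45 ft²; P = b + 2y√(1+z²) = 4.49 + 2×6.85×1.72 = 28.06 ft.
Hydraulic radius R = A/P = 96.45/28.06 = 3.437 ft.
From Manning's equation, S = [nQ / (1.486 A R^(2/3))]² = [0.03 × 1140 / (1.486 × 96.45 × 3.437^(2/3))]² = 0.011.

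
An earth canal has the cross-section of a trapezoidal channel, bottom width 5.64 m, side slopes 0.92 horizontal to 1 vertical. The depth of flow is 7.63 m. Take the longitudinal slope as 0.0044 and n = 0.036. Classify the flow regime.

subcritical

With bottom width b = 5.64 m and side slope z = 0.92: A = (b + zy)y = (5.64 + 0.92×7.63)×7.63 = 96.59 m²; P = b + 2y√(1+z²) = 5.64 + 2×7.63×1.359 = 26.38 m.
Hydraulic radius R = A/P = 96.59/26.38 = 3.662 m.
V = (1/n) R^(2/3) √S = (1/0.036) × 3.662^(2/3) × √0.0044 = 4.378 m/s. Hydraulic depth D_h = A/T = 96.59/19.68 = 4.908 m.
Froude number Fr = V/√(g·D_h) = 4.378/√(9.81×4.908) = 0.631, which is less than 1, so the flow is subcritical.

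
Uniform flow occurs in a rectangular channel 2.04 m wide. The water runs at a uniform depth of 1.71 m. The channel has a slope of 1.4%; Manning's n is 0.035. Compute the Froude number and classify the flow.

Flow area A = b·y = 2.04 × 1.71 = 3.488 m². Wetted perimeter P = b + 2y = 2.04 + 2×1.71 = 5.46 m.
Hydraulic radius R = A/P = 3.488/5.46 = 0.6389 m.
V = (1/n) R^(2/3) √S = (1/0.035) × 0.6389^(2/3) × √0.014 = 2.508 m/s. Hydraulic depth D_h = A/T = 3.488/2.04 = 1.71 m.
Froude number Fr = V/√(g·D_h) = 2.508/√(9.81×1.71) = 0.612, which is less than 1, so the flow is subcritical.

subcritical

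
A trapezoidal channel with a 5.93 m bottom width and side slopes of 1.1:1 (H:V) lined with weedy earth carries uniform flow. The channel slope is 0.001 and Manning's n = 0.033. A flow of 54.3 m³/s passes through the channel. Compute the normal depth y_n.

y_n = 3.52 m

Manning's equation rearranged: A R^(2/3) = nQ / (1·√S) = 0.033 × 54.3 / (√0.001) = 56.66.
Try y = 4.2 m: A R^(2/3) = 79.56 — over.
Try y = 3.52 m: A R^(2/3) = 56.66 — close enough.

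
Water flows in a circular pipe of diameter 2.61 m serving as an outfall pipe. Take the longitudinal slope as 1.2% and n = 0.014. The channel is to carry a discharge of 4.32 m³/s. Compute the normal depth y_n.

y_n = 0.653 m

Manning's equation rearranged: A R^(2/3) = nQ / (1·√S) = 0.014 × 4.32 / (√0.012) = 0.5521.
Trying y = 0.823 m: A R^(2/3) = 0.8677 — high.
Trying y = 0.509 m: A R^(2/3) = 0.3349 — low.
Trying y = 0.653 m: A R^(2/3) = 0.5522 — close enough.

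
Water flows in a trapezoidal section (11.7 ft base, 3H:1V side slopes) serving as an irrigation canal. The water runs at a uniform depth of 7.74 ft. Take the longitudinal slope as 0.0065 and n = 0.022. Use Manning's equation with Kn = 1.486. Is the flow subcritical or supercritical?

supercritical

With bottom width b = 11.7 ft and side slope z = 3: A = (b + zy)y = (11.7 + 3×7.74)×7.74 = 270.3 ft²; P = b + 2y√(1+z²) = 11.7 + 2×7.74×3.162 = 60.65 ft.
Hydraulic radius R = A/P = 270.3/60.65 = 4.456 ft.
V = (1.486/n) R^(2/3) √S = (1.486/0.022) × 4.456^(2/3) × √0.0065 = 14.75 ft/s. Hydraulic depth D_h = A/T = 270.3/58.14 = 4.649 ft.
Froude number Fr = V/√(g·D_h) = 14.75/√(32.2×4.649) = 1.21, which is greater than 1, so the flow is supercritical.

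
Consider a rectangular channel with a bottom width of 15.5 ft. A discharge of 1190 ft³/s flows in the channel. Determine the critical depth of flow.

y_c = 5.68 ft

For a rectangular channel, critical depth y_c = (q²/g)^(1/3) where q = Q/b = 1190/15.5 = 76.77 ft²/s.
So y_c = (76.77²/32.2)^(1/3) = 5.68 ft.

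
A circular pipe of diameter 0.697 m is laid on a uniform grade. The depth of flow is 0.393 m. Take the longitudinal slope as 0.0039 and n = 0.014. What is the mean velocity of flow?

For a circular section of diameter D = 0.697 m at depth y = 0.393 m, the central angle is θ = 2 arccos(1 − 2y/D) = 3.398 rad. Then A = (D²/8)(θ − sin θ) = 0.2217 m² and P = Dθ/2 = 1.184 m.
Hydraulic radius R = A/P = 0.2217/1.184 = 0.1872 m.
From Manning's equation, V = (1/n) R^(2/3) S^(1/2) = (1/0.014) × 0.1872^(2/3) × 0.0039^(1/2) = 1.46 m/s.

V = 1.46 m/s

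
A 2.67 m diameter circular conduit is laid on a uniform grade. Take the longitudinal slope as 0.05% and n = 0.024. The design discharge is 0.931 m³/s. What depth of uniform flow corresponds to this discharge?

Manning's equation rearranged: A R^(2/3) = nQ / (1·√S) = 0.024 × 0.931 / (√0.0005) = 0.9993.
Trying y = 0.765 m: A R^(2/3) = 0.7659 — low.
Trying y = 1.01 m: A R^(2/3) = 1.3 — high.
Trying y = 0.878 m: A R^(2/3) = 0.999 — close enough.

y_n = 0.878 m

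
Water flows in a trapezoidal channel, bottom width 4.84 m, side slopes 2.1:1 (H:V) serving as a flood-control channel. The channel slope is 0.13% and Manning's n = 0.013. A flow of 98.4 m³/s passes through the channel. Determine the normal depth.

y_n = 2.57 m

Manning's equation rearranged: A R^(2/3) = nQ / (1·√S) = 0.013 × 98.4 / (√0.0013) = 35.48.
At y = 2.23 m: A R^(2/3) = 26.52 — short.
At y = 2.57 m: A R^(2/3) = 35.49 — close enough.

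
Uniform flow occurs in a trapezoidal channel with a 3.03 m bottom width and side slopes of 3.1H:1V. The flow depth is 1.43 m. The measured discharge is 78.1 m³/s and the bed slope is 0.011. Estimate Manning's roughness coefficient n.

With bottom width b = 3.03 m and side slope z = 3.1: A = (b + zy)y = (3.03 + 3.1×1.43)×1.43 = 10.67 m²; P = b + 2y√(1+z²) = 3.03 + 2×1.43×3.257 = 12.35 m.
Hydraulic radius R = A/P = 10.67/12.35 = 0.8644 m.
Rearranging Manning's equation: n = (1/Q) A R^(2/3) S^(1/2) = (1/78.1) × 10.67 × 0.8644^(2/3) × √0.011 = 0.013.

n = 0.013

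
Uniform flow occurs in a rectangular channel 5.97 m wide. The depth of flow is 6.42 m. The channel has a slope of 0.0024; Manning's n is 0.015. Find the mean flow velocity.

V = 5.25 m/s

Flow area A = b·y = 5.97 × 6.42 = 38.33 m². Wetted perimeter P = b + 2y = 5.97 + 2×6.42 = 18.81 m.
Hydraulic radius R = A/P = 38.33/18.81 = 2.038 m.
From Manning's equation, V = (1/n) R^(2/3) S^(1/2) = (1/0.015) × 2.038^(2/3) × 0.0024^(1/2) = 5.25 m/s.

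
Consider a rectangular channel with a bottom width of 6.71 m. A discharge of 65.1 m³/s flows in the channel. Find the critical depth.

y_c = 2.12 m

For a rectangular channel, critical depth y_c = (q²/g)^(1/3) where q = Q/b = 65.1/6.71 = 9.702 m²/s.
So y_c = (9.702²/9.81)^(1/3) = 2.12 m.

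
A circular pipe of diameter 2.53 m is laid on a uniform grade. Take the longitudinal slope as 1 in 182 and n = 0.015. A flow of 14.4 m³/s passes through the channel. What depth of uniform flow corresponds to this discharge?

y_n = 1.69 m

Manning's equation rearranged: A R^(2/3) = nQ / (1·√S) = 0.015 × 14.4 / (√0.005495) = 2.914.
At y = 2.09 m: A R^(2/3) = 3.73 — over.
At y = 1.69 m: A R^(2/3) = 2.912 — ≈ 2.914.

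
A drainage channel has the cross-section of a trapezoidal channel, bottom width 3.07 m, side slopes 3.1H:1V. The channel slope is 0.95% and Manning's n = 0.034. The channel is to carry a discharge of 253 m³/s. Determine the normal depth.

y_n = 3.76 m

Manning's equation rearranged: A R^(2/3) = nQ / (1·√S) = 0.034 × 253 / (√0.0095) = 88.25.
Trying y = 4.32 m: A R^(2/3) = 123.1 — over.
Trying y = 3.76 m: A R^(2/3) = 88.15 — matches.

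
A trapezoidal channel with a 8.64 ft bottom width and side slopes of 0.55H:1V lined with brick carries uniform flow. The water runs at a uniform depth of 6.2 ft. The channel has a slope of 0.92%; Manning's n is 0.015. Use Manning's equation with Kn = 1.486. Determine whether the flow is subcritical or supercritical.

With bottom width b = 8.64 ft and side slope z = 0.55: A = (b + zy)y = (8.64 + 0.55×6.2)×6.2 = 74.71 ft²; P = b + 2y√(1+z²) = 8.64 + 2×6.2×1.141 = 22.79 ft.
Hydraulic radius R = A/P = 74.71/22.79 = 3.278 ft.
V = (1.486/n) R^(2/3) √S = (1.486/0.015) × 3.278^(2/3) × √0.0092 = 20.97 ft/s. Hydraulic depth D_h = A/T = 74.71/15.46 = 4.832 ft.
Froude number Fr = V/√(g·D_h) = 20.97/√(32.2×4.832) = 1.68, which is greater than 1, so the flow is supercritical.

supercritical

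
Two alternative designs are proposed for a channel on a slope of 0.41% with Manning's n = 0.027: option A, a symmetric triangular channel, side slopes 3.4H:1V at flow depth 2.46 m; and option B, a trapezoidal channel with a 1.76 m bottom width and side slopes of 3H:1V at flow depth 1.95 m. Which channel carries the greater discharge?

channel A

Channel A: For a triangular section with side slope z = 3.4: A = zy² = 3.4×2.46² = 20.58 m²; P = 2y√(1+z²) = 2×2.46×3.544 = 17.44 m. Hydraulic radius R = A/P = 20.58/17.44 = 1.18 m. Q_A = (1/0.027)·20.58·1.18^(2/3)·√0.0041 = 54.49 m³/s.
Channel B: With bottom width b = 1.76 m and side slope z = 3: A = (b + zy)y = (1.76 + 3×1.95)×1.95 = 14.84 m²; P = b + 2y√(1+z²) = 1.76 + 2×1.95×3.162 = 14.09 m. Hydraulic radius R = A/P = 14.84/14.09 = 1.053 m. Q_B = (1/0.027)·14.84·1.053^(2/3)·√0.0041 = 36.42 m³/s.
Q_A = 54.49 m³/s vs Q_B = 36.42 m³/s, so channel A carries more.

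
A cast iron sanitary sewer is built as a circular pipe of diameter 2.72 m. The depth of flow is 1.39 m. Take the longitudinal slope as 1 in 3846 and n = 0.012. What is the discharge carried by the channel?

For a circular section of diameter D = 2.72 m at depth y = 1.39 m, the central angle is θ = 2 arccos(1 − 2y/D) = 3.186 rad. Then A = (D²/8)(θ − sin θ) = 2.987 m² and P = Dθ/2 = 4.333 m.
Hydraulic radius R = A/P = 2.987/4.333 = 0.6894 m.
Manning's equation: Q = (1/n) A R^(2/3) S^(1/2) = (1/0.012) × 2.987 × 0.6894^(2/3) × 0.00026^(1/2) = 3.13 m³/s.

Q = 3.13 m³/s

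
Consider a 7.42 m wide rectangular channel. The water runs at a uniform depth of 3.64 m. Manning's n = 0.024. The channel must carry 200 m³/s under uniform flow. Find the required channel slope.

Flow area A = b·y = 7.42 × 3.64 = 27.01 m². Wetted perimeter P = b + 2y = 7.42 + 2×3.64 = 14.7 m.
Hydraulic radius R = A/P = 27.01/14.7 = 1.837 m.
From Manning's equation, S = [nQ / (1 A R^(2/3))]² = [0.024 × 200 / (1 × 27.01 × 1.837^(2/3))]² = 0.014.

S = 0.014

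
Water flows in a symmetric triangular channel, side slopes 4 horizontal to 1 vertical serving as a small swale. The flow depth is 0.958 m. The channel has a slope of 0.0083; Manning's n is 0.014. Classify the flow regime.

For a triangular section with side slope z = 4: A = zy² = 4×0.958² = 3.671 m²; P = 2y√(1+z²) = 2×0.958×4.123 = 7.9 m.
Hydraulic radius R = A/P = 3.671/7.9 = 0.4647 m.
V = (1/n) R^(2/3) √S = (1/0.014) × 0.4647^(2/3) × √0.0083 = 3.904 m/s. Hydraulic depth D_h = A/T = 3.671/7.664 = 0.479 m.
Froude number Fr = V/√(g·D_h) = 3.904/√(9.81×0.479) = 1.8, which is greater than 1, so the flow is supercritical.

supercritical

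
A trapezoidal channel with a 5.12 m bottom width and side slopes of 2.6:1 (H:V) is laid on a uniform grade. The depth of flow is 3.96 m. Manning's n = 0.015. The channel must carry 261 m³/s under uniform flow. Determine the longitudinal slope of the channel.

With bottom width b = 5.12 m and side slope z = 2.6: A = (b + zy)y = (5.12 + 2.6×3.96)×3.96 = 61.05 m²; P = b + 2y√(1+z²) = 5.12 + 2×3.96×2.786 = 27.18 m.
Hydraulic radius R = A/P = 61.05/27.18 = 2.246 m.
From Manning's equation, S = [nQ / (1 A R^(2/3))]² = [0.015 × 261 / (1 × 61.05 × 2.246^(2/3))]² = 0.0014.

S = 0.0014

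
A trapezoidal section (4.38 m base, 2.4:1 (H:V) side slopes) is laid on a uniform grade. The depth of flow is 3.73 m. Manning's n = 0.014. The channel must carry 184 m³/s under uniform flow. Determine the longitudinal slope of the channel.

S = 0.001

With bottom width b = 4.38 m and side slope z = 2.4: A = (b + zy)y = (4.38 + 2.4×3.73)×3.73 = 49.73 m²; P = b + 2y√(1+z²) = 4.38 + 2×3.73×2.6 = 23.78 m.
Hydraulic radius R = A/P = 49.73/23.78 = 2.092 m.
From Manning's equation, S = [nQ / (1 A R^(2/3))]² = [0.014 × 184 / (1 × 49.73 × 2.092^(2/3))]² = 0.001.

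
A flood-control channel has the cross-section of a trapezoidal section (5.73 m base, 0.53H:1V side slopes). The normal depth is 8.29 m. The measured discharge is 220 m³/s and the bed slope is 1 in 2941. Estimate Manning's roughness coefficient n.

n = 0.016

With bottom width b = 5.73 m and side slope z = 0.53: A = (b + zy)y = (5.73 + 0.53×8.29)×8.29 = 83.93 m²; P = b + 2y√(1+z²) = 5.73 + 2×8.29×1.132 = 24.49 m.
Hydraulic radius R = A/P = 83.93/24.49 = 3.426 m.
Rearranging Manning's equation: n = (1/Q) A R^(2/3) S^(1/2) = (1/220) × 83.93 × 3.426^(2/3) × √0.00034 = 0.016.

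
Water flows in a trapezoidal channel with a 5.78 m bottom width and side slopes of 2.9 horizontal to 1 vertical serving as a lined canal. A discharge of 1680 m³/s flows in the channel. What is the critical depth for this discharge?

y_c = 8.34 m

At critical depth, Q² T / (g A³) = 1, i.e. A³/T = Q²/g = 1680²/9.81 = 287700.
Try y = 6.69 m: A³/T = 107200 — too small.
Try y = 9.97 m: A³/T = 650600 — too large.
Try y = 8.34 m: A³/T = 288300 — ≈ 287700.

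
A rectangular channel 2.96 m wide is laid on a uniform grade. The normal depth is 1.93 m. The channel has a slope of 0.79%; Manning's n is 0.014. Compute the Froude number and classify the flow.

Flow area A = b·y = 2.96 × 1.93 = 5.713 m². Wetted perimeter P = b + 2y = 2.96 + 2×1.93 = 6.82 m.
Hydraulic radius R = A/P = 5.713/6.82 = 0.8377 m.
V = (1/n) R^(2/3) √S = (1/0.014) × 0.8377^(2/3) × √0.0079 = 5.642 m/s. Hydraulic depth D_h = A/T = 5.713/2.96 = 1.93 m.
Froude number Fr = V/√(g·D_h) = 5.642/√(9.81×1.93) = 1.3, which is greater than 1, so the flow is supercritical.

supercritical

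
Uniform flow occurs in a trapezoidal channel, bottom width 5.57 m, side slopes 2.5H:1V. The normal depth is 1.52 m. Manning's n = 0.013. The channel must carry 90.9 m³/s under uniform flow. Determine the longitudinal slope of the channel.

S = 0.00657

With bottom width b = 5.57 m and side slope z = 2.5: A = (b + zy)y = (5.57 + 2.5×1.52)×1.52 = 14.24 m²; P = b + 2y√(1+z²) = 5.57 + 2×1.52×2.693 = 13.76 m.
Hydraulic radius R = A/P = 14.24/13.76 = 1.035 m.
From Manning's equation, S = [nQ / (1 A R^(2/3))]² = [0.013 × 90.9 / (1 × 14.24 × 1.035^(2/3))]² = 0.00657.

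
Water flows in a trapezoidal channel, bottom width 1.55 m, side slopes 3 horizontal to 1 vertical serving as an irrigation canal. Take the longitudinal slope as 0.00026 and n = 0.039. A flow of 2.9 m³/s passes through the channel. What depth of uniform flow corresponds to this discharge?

Manning's equation rearranged: A R^(2/3) = nQ / (1·√S) = 0.039 × 2.9 / (√0.00026) = 7.014.
Try y = 0.985 m: A R^(2/3) = 3.052 — low.
Try y = 1.42 m: A R^(2/3) = 7.011 — matches.

y_n = 1.42 m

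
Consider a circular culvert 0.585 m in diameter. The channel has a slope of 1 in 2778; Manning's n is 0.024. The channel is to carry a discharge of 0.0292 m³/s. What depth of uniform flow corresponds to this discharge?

Manning's equation rearranged: A R^(2/3) = nQ / (1·√S) = 0.024 × 0.0292 / (√0.00036) = 0.03694.
Trying y = 0.199 m: A R^(2/3) = 0.01859 — too small.
Trying y = 0.371 m: A R^(2/3) = 0.05446 — too large.
Trying y = 0.291 m: A R^(2/3) = 0.03698 — matches.

y_n = 0.291 m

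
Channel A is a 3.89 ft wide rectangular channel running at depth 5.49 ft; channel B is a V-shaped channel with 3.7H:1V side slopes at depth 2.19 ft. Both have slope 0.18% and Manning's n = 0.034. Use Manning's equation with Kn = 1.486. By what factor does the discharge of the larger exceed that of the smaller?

Channel A: Flow area A = b·y = 3.89 × 5.49 = 21.36 ft². Wetted perimeter P = b + 2y = 3.89 + 2×5.49 = 14.87 ft. Hydraulic radius R = A/P = 21.36/14.87 = 1.436 ft. Q_A = (1.486/0.034)·21.36·1.436^(2/3)·√0.0018 = 50.41 ft³/s.
Channel B: For a triangular section with side slope z = 3.7: A = zy² = 3.7×2.19² = 17.75 ft²; P = 2y√(1+z²) = 2×2.19×3.833 = 16.79 ft. Hydraulic radius R = A/P = 17.75/16.79 = 1.057 ft. Q_B = (1.486/0.034)·17.75·1.057^(2/3)·√0.0018 = 34.15 ft³/s.
The larger discharge is 50.41 ft³/s and the smaller is 34.15 ft³/s; the ratio is 1.48.

1.48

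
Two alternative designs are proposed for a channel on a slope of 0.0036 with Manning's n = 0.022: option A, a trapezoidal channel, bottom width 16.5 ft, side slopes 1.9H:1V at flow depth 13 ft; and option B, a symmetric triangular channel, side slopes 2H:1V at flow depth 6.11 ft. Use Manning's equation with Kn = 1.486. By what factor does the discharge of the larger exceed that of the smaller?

13.9

Channel A: With bottom width b = 16.5 ft and side slope z = 1.9: A = (b + zy)y = (16.5 + 1.9×13)×13 = 535.6 ft²; P = b + 2y√(1+z²) = 16.5 + 2×13×2.147 = 72.32 ft. Hydraulic radius R = A/P = 535.6/72.32 = 7.406 ft. Q_A = (1.486/0.022)·535.6·7.406^(2/3)·√0.0036 = 8247 ft³/s.
Channel B: For a triangular section with side slope z = 2: A = zy² = 2×6.11² = 74.66 ft²; P = 2y√(1+z²) = 2×6.11×2.236 = 27.32 ft. Hydraulic radius R = A/P = 74.66/27.32 = 2.732 ft. Q_B = (1.486/0.022)·74.66·2.732^(2/3)·√0.0036 = 591.4 ft³/s.
The larger discharge is 8247 ft³/s and the smaller is 591.4 ft³/s; the ratio is 13.9.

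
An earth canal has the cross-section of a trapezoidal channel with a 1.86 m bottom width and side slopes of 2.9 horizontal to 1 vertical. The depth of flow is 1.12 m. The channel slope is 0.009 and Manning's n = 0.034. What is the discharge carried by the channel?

With bottom width b = 1.86 m and side slope z = 2.9: A = (b + zy)y = (1.86 + 2.9×1.12)×1.12 = 5.721 m²; P = b + 2y√(1+z²) = 1.86 + 2×1.12×3.068 = 8.731 m.
Hydraulic radius R = A/P = 5.721/8.731 = 0.6552 m.
Manning's equation: Q = (1/n) A R^(2/3) S^(1/2) = (1/0.034) × 5.721 × 0.6552^(2/3) × 0.009^(1/2) = 12 m³/s.

Q = 12 m³/s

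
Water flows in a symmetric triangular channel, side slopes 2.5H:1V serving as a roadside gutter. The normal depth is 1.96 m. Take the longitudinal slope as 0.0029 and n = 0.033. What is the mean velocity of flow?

For a triangular section with side slope z = 2.5: A = zy² = 2.5×1.96² = 9.604 m²; P = 2y√(1+z²) = 2×1.96×2.693 = 10.55 m.
Hydraulic radius R = A/P = 9.604/10.55 = 0.9099 m.
From Manning's equation, V = (1/n) R^(2/3) S^(1/2) = (1/0.033) × 0.9099^(2/3) × 0.0029^(1/2) = 1.53 m/s.

V = 1.53 m/s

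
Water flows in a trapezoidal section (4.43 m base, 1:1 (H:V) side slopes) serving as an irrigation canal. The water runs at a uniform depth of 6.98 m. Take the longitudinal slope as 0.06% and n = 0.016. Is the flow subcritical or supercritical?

subcritical

With bottom width b = 4.43 m and side slope z = 1: A = (b + zy)y = (4.43 + 1×6.98)×6.98 = 79.64 m²; P = b + 2y√(1+z²) = 4.43 + 2×6.98×1.414 = 24.17 m.
Hydraulic radius R = A/P = 79.64/24.17 = 3.295 m.
V = (1/n) R^(2/3) √S = (1/0.016) × 3.295^(2/3) × √0.0006 = 3.39 m/s. Hydraulic depth D_h = A/T = 79.64/18.39 = 4.331 m.
Froude number Fr = V/√(g·D_h) = 3.39/√(9.81×4.331) = 0.52, which is less than 1, so the flow is subcritical.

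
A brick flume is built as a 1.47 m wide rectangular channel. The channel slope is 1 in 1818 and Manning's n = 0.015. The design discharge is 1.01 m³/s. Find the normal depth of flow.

y_n = 0.825 m

Manning's equation rearranged: A R^(2/3) = nQ / (1·√S) = 0.015 × 1.01 / (√0.0005501) = 0.646.
Try y = 0.893 m: A R^(2/3) = 0.7164 — high.
Try y = 0.825 m: A R^(2/3) = 0.6459 — close enough.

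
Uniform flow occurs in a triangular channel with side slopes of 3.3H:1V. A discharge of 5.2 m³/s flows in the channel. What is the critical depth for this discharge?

y_c = 0.873 m

At critical depth, Q² T / (g A³) = 1, i.e. A³/T = Q²/g = 5.2²/9.81 = 2.756.
At y = 0.998 m: A³/T = 5.391 — over.
At y = 0.873 m: A³/T = 2.761 — matches.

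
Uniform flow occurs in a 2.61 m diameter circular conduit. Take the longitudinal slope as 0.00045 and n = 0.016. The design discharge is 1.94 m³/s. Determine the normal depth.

Manning's equation rearranged: A R^(2/3) = nQ / (1·√S) = 0.016 × 1.94 / (√0.00045) = 1.463.
Try y = 1.39 m: A R^(2/3) = 2.237 — too large.
Try y = 1.09 m: A R^(2/3) = 1.467 — close enough.

y_n = 1.09 m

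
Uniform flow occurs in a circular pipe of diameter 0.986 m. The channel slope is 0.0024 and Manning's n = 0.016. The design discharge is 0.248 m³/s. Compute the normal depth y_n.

y_n = 0.35 m

Manning's equation rearranged: A R^(2/3) = nQ / (1·√S) = 0.016 × 0.248 / (√0.0024) = 0.081.
Try y = 0.24 m: A R^(2/3) = 0.03899 — too small.
Try y = 0.35 m: A R^(2/3) = 0.08105 — ≈ 0.081.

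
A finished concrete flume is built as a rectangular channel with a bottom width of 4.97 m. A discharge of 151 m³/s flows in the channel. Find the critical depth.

y_c = 4.55 m

For a rectangular channel, critical depth y_c = (q²/g)^(1/3) where q = Q/b = 151/4.97 = 30.38 m²/s.
So y_c = (30.38²/9.81)^(1/3) = 4.55 m.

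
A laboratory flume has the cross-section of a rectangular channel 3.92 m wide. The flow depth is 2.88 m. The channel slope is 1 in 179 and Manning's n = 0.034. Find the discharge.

Q = 27.5 m³/s

Flow area A = b·y = 3.92 × 2.88 = 11.29 m². Wetted perimeter P = b + 2y = 3.92 + 2×2.88 = 9.68 m.
Hydraulic radius R = A/P = 11.29/9.68 = 1.166 m.
Manning's equation: Q = (1/n) A R^(2/3) S^(1/2) = (1/0.034) × 11.29 × 1.166^(2/3) × 0.005587^(1/2) = 27.5 m³/s.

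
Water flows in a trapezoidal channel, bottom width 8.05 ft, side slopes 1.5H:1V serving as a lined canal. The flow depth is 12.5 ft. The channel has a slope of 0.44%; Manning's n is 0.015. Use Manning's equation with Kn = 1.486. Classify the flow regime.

supercritical

With bottom width b = 8.05 ft and side slope z = 1.5: A = (b + zy)y = (8.05 + 1.5×12.5)×12.5 = 335 ft²; P = b + 2y√(1+z²) = 8.05 + 2×12.5×1.803 = 53.12 ft.
Hydraulic radius R = A/P = 335/53.12 = 6.307 ft.
V = (1.486/n) R^(2/3) √S = (1.486/0.015) × 6.307^(2/3) × √0.0044 = 22.43 ft/s. Hydraulic depth D_h = A/T = 335/45.55 = 7.355 ft.
Froude number Fr = V/√(g·D_h) = 22.43/√(32.2×7.355) = 1.46, which is greater than 1, so the flow is supercritical.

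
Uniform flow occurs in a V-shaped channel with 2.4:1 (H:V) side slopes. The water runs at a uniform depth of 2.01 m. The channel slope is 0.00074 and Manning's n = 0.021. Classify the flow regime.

For a triangular section with side slope z = 2.4: A = zy² = 2.4×2.01² = 9.696 m²; P = 2y√(1+z²) = 2×2.01×2.6 = 10.45 m.
Hydraulic radius R = A/P = 9.696/10.45 = 0.9277 m.
V = (1/n) R^(2/3) √S = (1/0.021) × 0.9277^(2/3) × √0.00074 = 1.232 m/s. Hydraulic depth D_h = A/T = 9.696/9.648 = 1.005 m.
Froude number Fr = V/√(g·D_h) = 1.232/√(9.81×1.005) = 0.392, which is less than 1, so the flow is subcritical.

subcritical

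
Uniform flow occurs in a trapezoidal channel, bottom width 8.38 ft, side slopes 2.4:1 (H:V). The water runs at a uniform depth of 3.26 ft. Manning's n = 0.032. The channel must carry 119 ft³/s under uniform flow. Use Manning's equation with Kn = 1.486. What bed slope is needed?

With bottom width b = 8.38 ft and side slope z = 2.4: A = (b + zy)y = (8.38 + 2.4×3.26)×3.26 = 52.83 ft²; P = b + 2y√(1+z²) = 8.38 + 2×3.26×2.6 = 25.33 ft.
Hydraulic radius R = A/P = 52.83/25.33 = 2.085 ft.
From Manning's equation, S = [nQ / (1.486 A R^(2/3))]² = [0.032 × 119 / (1.486 × 52.83 × 2.085^(2/3))]² = 0.000883.

S = 0.000883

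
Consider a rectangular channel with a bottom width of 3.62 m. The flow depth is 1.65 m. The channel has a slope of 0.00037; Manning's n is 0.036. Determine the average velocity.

Flow area A = b·y = 3.62 × 1.65 = 5.973 m². Wetted perimeter P = b + 2y = 3.62 + 2×1.65 = 6.92 m.
Hydraulic radius R = A/P = 5.973/6.92 = 0.8632 m.
From Manning's equation, V = (1/n) R^(2/3) S^(1/2) = (1/0.036) × 0.8632^(2/3) × 0.00037^(1/2) = 0.484 m/s.

V = 0.484 m/s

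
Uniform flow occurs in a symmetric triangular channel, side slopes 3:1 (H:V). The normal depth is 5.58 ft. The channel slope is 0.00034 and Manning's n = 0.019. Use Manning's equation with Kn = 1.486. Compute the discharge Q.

For a triangular section with side slope z = 3: A = zy² = 3×5.58² = 93.41 ft²; P = 2y√(1+z²) = 2×5.58×3.162 = 35.29 ft.
Hydraulic radius R = A/P = 93.41/35.29 = 2.647 ft.
Manning's equation: Q = (1.486/n) A R^(2/3) S^(1/2) = (1.486/0.019) × 93.41 × 2.647^(2/3) × 0.00034^(1/2) = 258 ft³/s.

Q = 258 ft³/s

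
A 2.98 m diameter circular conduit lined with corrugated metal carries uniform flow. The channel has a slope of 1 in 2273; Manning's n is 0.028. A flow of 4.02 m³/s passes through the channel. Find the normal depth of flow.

y_n = 2.29 m

Manning's equation rearranged: A R^(2/3) = nQ / (1·√S) = 0.028 × 4.02 / (√0.0004399) = 5.366.
Try y = 2.55 m: A R^(2/3) = 5.935 — high.
Try y = 1.74 m: A R^(2/3) = 3.692 — low.
Try y = 2.29 m: A R^(2/3) = 5.373 — close enough.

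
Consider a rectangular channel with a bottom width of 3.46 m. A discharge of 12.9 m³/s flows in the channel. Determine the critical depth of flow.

y_c = 1.12 m

For a rectangular channel, critical depth y_c = (q²/g)^(1/3) where q = Q/b = 12.9/3.46 = 3.728 m²/s.
So y_c = (3.728²/9.81)^(1/3) = 1.12 m.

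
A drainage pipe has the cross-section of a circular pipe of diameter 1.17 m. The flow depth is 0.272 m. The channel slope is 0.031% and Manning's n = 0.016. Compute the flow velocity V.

V = 0.326 m/s

For a circular section of diameter D = 1.17 m at depth y = 0.272 m, the central angle is θ = 2 arccos(1 − 2y/D) = 2.012 rad. Then A = (D²/8)(θ − sin θ) = 0.1897 m² and P = Dθ/2 = 1.177 m.
Hydraulic radius R = A/P = 0.1897/1.177 = 0.1611 m.
From Manning's equation, V = (1/n) R^(2/3) S^(1/2) = (1/0.016) × 0.1611^(2/3) × 0.00031^(1/2) = 0.326 m/s.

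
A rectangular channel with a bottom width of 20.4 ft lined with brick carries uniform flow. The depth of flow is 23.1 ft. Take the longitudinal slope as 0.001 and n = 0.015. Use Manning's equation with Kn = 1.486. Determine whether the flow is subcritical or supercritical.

subcritical

Flow area A = b·y = 20.4 × 23.1 = 471.2 ft². Wetted perimeter P = b + 2y = 20.4 + 2×23.1 = 66.6 ft.
Hydraulic radius R = A/P = 471.2/66.6 = 7.076 ft.
V = (1.486/n) R^(2/3) √S = (1.486/0.015) × 7.076^(2/3) × √0.001 = 11.55 ft/s. Hydraulic depth D_h = A/T = 471.2/20.4 = 23.1 ft.
Froude number Fr = V/√(g·D_h) = 11.55/√(32.2×23.1) = 0.423, which is less than 1, so the flow is subcritical.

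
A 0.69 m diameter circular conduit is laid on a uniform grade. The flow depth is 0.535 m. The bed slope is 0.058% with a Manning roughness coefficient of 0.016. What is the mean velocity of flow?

V = 0.531 m/s

For a circular section of diameter D = 0.69 m at depth y = 0.535 m, the central angle is θ = 2 arccos(1 − 2y/D) = 4.308 rad. Then A = (D²/8)(θ − sin θ) = 0.3111 m² and P = Dθ/2 = 1.486 m.
Hydraulic radius R = A/P = 0.3111/1.486 = 0.2093 m.
From Manning's equation, V = (1/n) R^(2/3) S^(1/2) = (1/0.016) × 0.2093^(2/3) × 0.00058^(1/2) = 0.531 m/s.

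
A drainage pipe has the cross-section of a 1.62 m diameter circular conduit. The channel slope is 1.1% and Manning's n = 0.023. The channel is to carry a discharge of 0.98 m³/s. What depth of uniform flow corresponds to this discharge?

y_n = 0.479 m

Manning's equation rearranged: A R^(2/3) = nQ / (1·√S) = 0.023 × 0.98 / (√0.011) = 0.2149.
Trying y = 0.565 m: A R^(2/3) = 0.2947 — over.
Trying y = 0.479 m: A R^(2/3) = 0.2148 — close enough.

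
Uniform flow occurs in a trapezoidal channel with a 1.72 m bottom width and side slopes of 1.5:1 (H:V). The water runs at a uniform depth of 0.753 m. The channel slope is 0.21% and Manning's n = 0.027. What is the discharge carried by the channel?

Q = 2.24 m³/s

With bottom width b = 1.72 m and side slope z = 1.5: A = (b + zy)y = (1.72 + 1.5×0.753)×0.753 = 2.146 m²; P = b + 2y√(1+z²) = 1.72 + 2×0.753×1.803 = 4.435 m.
Hydraulic radius R = A/P = 2.146/4.435 = 0.4838 m.
Manning's equation: Q = (1/n) A R^(2/3) S^(1/2) = (1/0.027) × 2.146 × 0.4838^(2/3) × 0.0021^(1/2) = 2.24 m³/s.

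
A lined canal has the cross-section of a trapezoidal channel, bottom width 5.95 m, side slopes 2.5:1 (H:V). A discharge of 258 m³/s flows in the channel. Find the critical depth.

At critical depth, Q² T / (g A³) = 1, i.e. A³/T = Q²/g = 258²/9.81 = 6785.
Try y = 2.79 m: A³/T = 2356 — too small.
Try y = 4.55 m: A³/T = 17070 — too large.
Try y = 3.64 m: A³/T = 6808 — close enough.

y_c = 3.64 m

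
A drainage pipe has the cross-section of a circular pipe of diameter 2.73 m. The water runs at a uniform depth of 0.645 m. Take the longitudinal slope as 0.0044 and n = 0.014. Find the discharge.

For a circular section of diameter D = 2.73 m at depth y = 0.645 m, the central angle is θ = 2 arccos(1 − 2y/D) = 2.03 rad. Then A = (D²/8)(θ − sin θ) = 1.057 m² and P = Dθ/2 = 2.771 m.
Hydraulic radius R = A/P = 1.057/2.771 = 0.3812 m.
Manning's equation: Q = (1/n) A R^(2/3) S^(1/2) = (1/0.014) × 1.057 × 0.3812^(2/3) × 0.0044^(1/2) = 2.63 m³/s.

Q = 2.63 m³/s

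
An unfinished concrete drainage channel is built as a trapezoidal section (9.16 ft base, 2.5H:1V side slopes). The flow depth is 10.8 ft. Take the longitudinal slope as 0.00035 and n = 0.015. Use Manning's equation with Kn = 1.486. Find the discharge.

With bottom width b = 9.16 ft and side slope z = 2.5: A = (b + zy)y = (9.16 + 2.5×10.8)×10.8 = 390.5 ft²; P = b + 2y√(1+z²) = 9.16 + 2×10.8×2.693 = 67.32 ft.
Hydraulic radius R = A/P = 390.5/67.32 = 5.801 ft.
Manning's equation: Q = (1.486/n) A R^(2/3) S^(1/2) = (1.486/0.015) × 390.5 × 5.801^(2/3) × 0.00035^(1/2) = 2340 ft³/s.

Q = 2340 ft³/s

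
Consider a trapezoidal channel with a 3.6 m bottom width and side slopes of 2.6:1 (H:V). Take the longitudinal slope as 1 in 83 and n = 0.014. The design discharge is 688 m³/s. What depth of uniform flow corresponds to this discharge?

Manning's equation rearranged: A R^(2/3) = nQ / (1·√S) = 0.014 × 688 / (√0.01205) = 87.75.
At y = 4.24 m: A R^(2/3) = 107.3 — high.
At y = 3.22 m: A R^(2/3) = 56.83 — low.
At y = 3.89 m: A R^(2/3) = 87.79 — close enough.

y_n = 3.89 m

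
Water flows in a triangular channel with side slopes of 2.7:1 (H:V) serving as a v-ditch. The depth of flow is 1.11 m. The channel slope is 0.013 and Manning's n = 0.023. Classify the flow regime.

supercritical

For a triangular section with side slope z = 2.7: A = zy² = 2.7×1.11² = 3.327 m²; P = 2y√(1+z²) = 2×1.11×2.879 = 6.392 m.
Hydraulic radius R = A/P = 3.327/6.392 = 0.5205 m.
V = (1/n) R^(2/3) √S = (1/0.023) × 0.5205^(2/3) × √0.013 = 3.207 m/s. Hydraulic depth D_h = A/T = 3.327/5.994 = 0.555 m.
Froude number Fr = V/√(g·D_h) = 3.207/√(9.81×0.555) = 1.37, which is greater than 1, so the flow is supercritical.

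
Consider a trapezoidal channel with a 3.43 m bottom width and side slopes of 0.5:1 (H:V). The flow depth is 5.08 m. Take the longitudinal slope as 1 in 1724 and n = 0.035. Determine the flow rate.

With bottom width b = 3.43 m and side slope z = 0.5: A = (b + zy)y = (3.43 + 0.5×5.08)×5.08 = 30.33 m²; P = b + 2y√(1+z²) = 3.43 + 2×5.08×1.118 = 14.79 m.
Hydraulic radius R = A/P = 30.33/14.79 = 2.051 m.
Manning's equation: Q = (1/n) A R^(2/3) S^(1/2) = (1/0.035) × 30.33 × 2.051^(2/3) × 0.00058^(1/2) = 33.7 m³/s.

Q = 33.7 m³/s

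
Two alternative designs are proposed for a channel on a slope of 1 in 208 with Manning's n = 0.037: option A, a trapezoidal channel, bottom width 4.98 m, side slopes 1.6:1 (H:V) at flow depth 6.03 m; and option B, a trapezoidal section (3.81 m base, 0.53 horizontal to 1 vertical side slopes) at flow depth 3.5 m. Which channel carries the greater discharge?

Channel A: With bottom width b = 4.98 m and side slope z = 1.6: A = (b + zy)y = (4.98 + 1.6×6.03)×6.03 = 88.21 m²; P = b + 2y√(1+z²) = 4.98 + 2×6.03×1.887 = 27.73 m. Hydraulic radius R = A/P = 88.21/27.73 = 3.18 m. Q_A = (1/0.037)·88.21·3.18^(2/3)·√0.004808 = 357.5 m³/s.
Channel B: With bottom width b = 3.81 m and side slope z = 0.53: A = (b + zy)y = (3.81 + 0.53×3.5)×3.5 = 19.83 m²; P = b + 2y√(1+z²) = 3.81 + 2×3.5×1.132 = 11.73 m. Hydraulic radius R = A/P = 19.83/11.73 = 1.69 m. Q_B = (1/0.037)·19.83·1.69^(2/3)·√0.004808 = 52.72 m³/s.
Q_A = 357.5 m³/s vs Q_B = 52.72 m³/s, so channel A carries more.

channel A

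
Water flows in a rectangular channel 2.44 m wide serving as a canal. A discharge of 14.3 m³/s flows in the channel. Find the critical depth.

For a rectangular channel, critical depth y_c = (q²/g)^(1/3) where q = Q/b = 14.3/2.44 = 5.861 m²/s.
So y_c = (5.861²/9.81)^(1/3) = 1.52 m.

y_c = 1.52 m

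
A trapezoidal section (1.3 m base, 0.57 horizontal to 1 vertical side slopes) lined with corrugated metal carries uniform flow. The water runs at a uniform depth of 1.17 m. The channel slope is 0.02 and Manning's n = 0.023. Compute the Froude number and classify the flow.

With bottom width b = 1.3 m and side slope z = 0.57: A = (b + zy)y = (1.3 + 0.57×1.17)×1.17 = 2.301 m²; P = b + 2y√(1+z²) = 1.3 + 2×1.17×1.151 = 3.993 m.
Hydraulic radius R = A/P = 2.301/3.993 = 0.5763 m.
V = (1/n) R^(2/3) √S = (1/0.023) × 0.5763^(2/3) × √0.02 = 4.258 m/s. Hydraulic depth D_h = A/T = 2.301/2.634 = 0.8737 m.
Froude number Fr = V/√(g·D_h) = 4.258/√(9.81×0.8737) = 1.45, which is greater than 1, so the flow is supercritical.

supercritical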